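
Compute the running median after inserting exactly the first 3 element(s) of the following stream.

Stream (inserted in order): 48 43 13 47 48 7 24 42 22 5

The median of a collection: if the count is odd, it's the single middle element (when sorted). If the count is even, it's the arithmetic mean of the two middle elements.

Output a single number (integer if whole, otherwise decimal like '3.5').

Step 1: insert 48 -> lo=[48] (size 1, max 48) hi=[] (size 0) -> median=48
Step 2: insert 43 -> lo=[43] (size 1, max 43) hi=[48] (size 1, min 48) -> median=45.5
Step 3: insert 13 -> lo=[13, 43] (size 2, max 43) hi=[48] (size 1, min 48) -> median=43

Answer: 43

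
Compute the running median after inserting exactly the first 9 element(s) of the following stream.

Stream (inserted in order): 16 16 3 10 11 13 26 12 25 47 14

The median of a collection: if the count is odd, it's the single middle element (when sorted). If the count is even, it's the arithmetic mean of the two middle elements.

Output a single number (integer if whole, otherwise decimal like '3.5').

Step 1: insert 16 -> lo=[16] (size 1, max 16) hi=[] (size 0) -> median=16
Step 2: insert 16 -> lo=[16] (size 1, max 16) hi=[16] (size 1, min 16) -> median=16
Step 3: insert 3 -> lo=[3, 16] (size 2, max 16) hi=[16] (size 1, min 16) -> median=16
Step 4: insert 10 -> lo=[3, 10] (size 2, max 10) hi=[16, 16] (size 2, min 16) -> median=13
Step 5: insert 11 -> lo=[3, 10, 11] (size 3, max 11) hi=[16, 16] (size 2, min 16) -> median=11
Step 6: insert 13 -> lo=[3, 10, 11] (size 3, max 11) hi=[13, 16, 16] (size 3, min 13) -> median=12
Step 7: insert 26 -> lo=[3, 10, 11, 13] (size 4, max 13) hi=[16, 16, 26] (size 3, min 16) -> median=13
Step 8: insert 12 -> lo=[3, 10, 11, 12] (size 4, max 12) hi=[13, 16, 16, 26] (size 4, min 13) -> median=12.5
Step 9: insert 25 -> lo=[3, 10, 11, 12, 13] (size 5, max 13) hi=[16, 16, 25, 26] (size 4, min 16) -> median=13

Answer: 13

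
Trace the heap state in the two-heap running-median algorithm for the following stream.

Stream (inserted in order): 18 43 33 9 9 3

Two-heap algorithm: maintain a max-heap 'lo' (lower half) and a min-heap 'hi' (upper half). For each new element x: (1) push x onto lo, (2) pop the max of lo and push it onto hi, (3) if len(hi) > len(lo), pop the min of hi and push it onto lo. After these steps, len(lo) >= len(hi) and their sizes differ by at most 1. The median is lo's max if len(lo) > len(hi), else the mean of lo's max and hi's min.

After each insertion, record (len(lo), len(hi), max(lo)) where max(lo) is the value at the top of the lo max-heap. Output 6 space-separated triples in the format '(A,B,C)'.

Step 1: insert 18 -> lo=[18] hi=[] -> (len(lo)=1, len(hi)=0, max(lo)=18)
Step 2: insert 43 -> lo=[18] hi=[43] -> (len(lo)=1, len(hi)=1, max(lo)=18)
Step 3: insert 33 -> lo=[18, 33] hi=[43] -> (len(lo)=2, len(hi)=1, max(lo)=33)
Step 4: insert 9 -> lo=[9, 18] hi=[33, 43] -> (len(lo)=2, len(hi)=2, max(lo)=18)
Step 5: insert 9 -> lo=[9, 9, 18] hi=[33, 43] -> (len(lo)=3, len(hi)=2, max(lo)=18)
Step 6: insert 3 -> lo=[3, 9, 9] hi=[18, 33, 43] -> (len(lo)=3, len(hi)=3, max(lo)=9)

Answer: (1,0,18) (1,1,18) (2,1,33) (2,2,18) (3,2,18) (3,3,9)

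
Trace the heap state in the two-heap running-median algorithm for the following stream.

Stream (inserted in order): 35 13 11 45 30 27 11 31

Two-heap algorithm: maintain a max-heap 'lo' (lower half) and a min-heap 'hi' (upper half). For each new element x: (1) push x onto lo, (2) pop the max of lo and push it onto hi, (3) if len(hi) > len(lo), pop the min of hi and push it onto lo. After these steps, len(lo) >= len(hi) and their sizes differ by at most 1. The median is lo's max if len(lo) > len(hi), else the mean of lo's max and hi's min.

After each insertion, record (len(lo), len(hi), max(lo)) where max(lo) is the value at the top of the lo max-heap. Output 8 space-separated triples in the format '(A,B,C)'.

Step 1: insert 35 -> lo=[35] hi=[] -> (len(lo)=1, len(hi)=0, max(lo)=35)
Step 2: insert 13 -> lo=[13] hi=[35] -> (len(lo)=1, len(hi)=1, max(lo)=13)
Step 3: insert 11 -> lo=[11, 13] hi=[35] -> (len(lo)=2, len(hi)=1, max(lo)=13)
Step 4: insert 45 -> lo=[11, 13] hi=[35, 45] -> (len(lo)=2, len(hi)=2, max(lo)=13)
Step 5: insert 30 -> lo=[11, 13, 30] hi=[35, 45] -> (len(lo)=3, len(hi)=2, max(lo)=30)
Step 6: insert 27 -> lo=[11, 13, 27] hi=[30, 35, 45] -> (len(lo)=3, len(hi)=3, max(lo)=27)
Step 7: insert 11 -> lo=[11, 11, 13, 27] hi=[30, 35, 45] -> (len(lo)=4, len(hi)=3, max(lo)=27)
Step 8: insert 31 -> lo=[11, 11, 13, 27] hi=[30, 31, 35, 45] -> (len(lo)=4, len(hi)=4, max(lo)=27)

Answer: (1,0,35) (1,1,13) (2,1,13) (2,2,13) (3,2,30) (3,3,27) (4,3,27) (4,4,27)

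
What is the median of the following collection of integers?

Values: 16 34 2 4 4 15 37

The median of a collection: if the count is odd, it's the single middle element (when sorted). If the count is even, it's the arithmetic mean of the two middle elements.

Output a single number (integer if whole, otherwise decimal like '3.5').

Step 1: insert 16 -> lo=[16] (size 1, max 16) hi=[] (size 0) -> median=16
Step 2: insert 34 -> lo=[16] (size 1, max 16) hi=[34] (size 1, min 34) -> median=25
Step 3: insert 2 -> lo=[2, 16] (size 2, max 16) hi=[34] (size 1, min 34) -> median=16
Step 4: insert 4 -> lo=[2, 4] (size 2, max 4) hi=[16, 34] (size 2, min 16) -> median=10
Step 5: insert 4 -> lo=[2, 4, 4] (size 3, max 4) hi=[16, 34] (size 2, min 16) -> median=4
Step 6: insert 15 -> lo=[2, 4, 4] (size 3, max 4) hi=[15, 16, 34] (size 3, min 15) -> median=9.5
Step 7: insert 37 -> lo=[2, 4, 4, 15] (size 4, max 15) hi=[16, 34, 37] (size 3, min 16) -> median=15

Answer: 15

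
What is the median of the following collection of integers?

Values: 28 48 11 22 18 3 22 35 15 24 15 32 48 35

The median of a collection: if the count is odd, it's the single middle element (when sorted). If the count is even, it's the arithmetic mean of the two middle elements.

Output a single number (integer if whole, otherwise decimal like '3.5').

Answer: 23

Derivation:
Step 1: insert 28 -> lo=[28] (size 1, max 28) hi=[] (size 0) -> median=28
Step 2: insert 48 -> lo=[28] (size 1, max 28) hi=[48] (size 1, min 48) -> median=38
Step 3: insert 11 -> lo=[11, 28] (size 2, max 28) hi=[48] (size 1, min 48) -> median=28
Step 4: insert 22 -> lo=[11, 22] (size 2, max 22) hi=[28, 48] (size 2, min 28) -> median=25
Step 5: insert 18 -> lo=[11, 18, 22] (size 3, max 22) hi=[28, 48] (size 2, min 28) -> median=22
Step 6: insert 3 -> lo=[3, 11, 18] (size 3, max 18) hi=[22, 28, 48] (size 3, min 22) -> median=20
Step 7: insert 22 -> lo=[3, 11, 18, 22] (size 4, max 22) hi=[22, 28, 48] (size 3, min 22) -> median=22
Step 8: insert 35 -> lo=[3, 11, 18, 22] (size 4, max 22) hi=[22, 28, 35, 48] (size 4, min 22) -> median=22
Step 9: insert 15 -> lo=[3, 11, 15, 18, 22] (size 5, max 22) hi=[22, 28, 35, 48] (size 4, min 22) -> median=22
Step 10: insert 24 -> lo=[3, 11, 15, 18, 22] (size 5, max 22) hi=[22, 24, 28, 35, 48] (size 5, min 22) -> median=22
Step 11: insert 15 -> lo=[3, 11, 15, 15, 18, 22] (size 6, max 22) hi=[22, 24, 28, 35, 48] (size 5, min 22) -> median=22
Step 12: insert 32 -> lo=[3, 11, 15, 15, 18, 22] (size 6, max 22) hi=[22, 24, 28, 32, 35, 48] (size 6, min 22) -> median=22
Step 13: insert 48 -> lo=[3, 11, 15, 15, 18, 22, 22] (size 7, max 22) hi=[24, 28, 32, 35, 48, 48] (size 6, min 24) -> median=22
Step 14: insert 35 -> lo=[3, 11, 15, 15, 18, 22, 22] (size 7, max 22) hi=[24, 28, 32, 35, 35, 48, 48] (size 7, min 24) -> median=23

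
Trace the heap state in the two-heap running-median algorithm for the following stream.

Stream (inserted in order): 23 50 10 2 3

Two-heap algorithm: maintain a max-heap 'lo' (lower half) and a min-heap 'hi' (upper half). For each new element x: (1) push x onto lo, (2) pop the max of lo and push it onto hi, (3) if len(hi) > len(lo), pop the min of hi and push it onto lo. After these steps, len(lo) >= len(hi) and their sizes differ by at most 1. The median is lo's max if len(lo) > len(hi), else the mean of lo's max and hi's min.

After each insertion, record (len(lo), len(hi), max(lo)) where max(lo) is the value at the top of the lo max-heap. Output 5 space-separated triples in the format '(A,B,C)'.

Step 1: insert 23 -> lo=[23] hi=[] -> (len(lo)=1, len(hi)=0, max(lo)=23)
Step 2: insert 50 -> lo=[23] hi=[50] -> (len(lo)=1, len(hi)=1, max(lo)=23)
Step 3: insert 10 -> lo=[10, 23] hi=[50] -> (len(lo)=2, len(hi)=1, max(lo)=23)
Step 4: insert 2 -> lo=[2, 10] hi=[23, 50] -> (len(lo)=2, len(hi)=2, max(lo)=10)
Step 5: insert 3 -> lo=[2, 3, 10] hi=[23, 50] -> (len(lo)=3, len(hi)=2, max(lo)=10)

Answer: (1,0,23) (1,1,23) (2,1,23) (2,2,10) (3,2,10)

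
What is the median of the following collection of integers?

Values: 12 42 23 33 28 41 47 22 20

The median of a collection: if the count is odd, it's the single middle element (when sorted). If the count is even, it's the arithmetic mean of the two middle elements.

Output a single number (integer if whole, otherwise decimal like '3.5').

Answer: 28

Derivation:
Step 1: insert 12 -> lo=[12] (size 1, max 12) hi=[] (size 0) -> median=12
Step 2: insert 42 -> lo=[12] (size 1, max 12) hi=[42] (size 1, min 42) -> median=27
Step 3: insert 23 -> lo=[12, 23] (size 2, max 23) hi=[42] (size 1, min 42) -> median=23
Step 4: insert 33 -> lo=[12, 23] (size 2, max 23) hi=[33, 42] (size 2, min 33) -> median=28
Step 5: insert 28 -> lo=[12, 23, 28] (size 3, max 28) hi=[33, 42] (size 2, min 33) -> median=28
Step 6: insert 41 -> lo=[12, 23, 28] (size 3, max 28) hi=[33, 41, 42] (size 3, min 33) -> median=30.5
Step 7: insert 47 -> lo=[12, 23, 28, 33] (size 4, max 33) hi=[41, 42, 47] (size 3, min 41) -> median=33
Step 8: insert 22 -> lo=[12, 22, 23, 28] (size 4, max 28) hi=[33, 41, 42, 47] (size 4, min 33) -> median=30.5
Step 9: insert 20 -> lo=[12, 20, 22, 23, 28] (size 5, max 28) hi=[33, 41, 42, 47] (size 4, min 33) -> median=28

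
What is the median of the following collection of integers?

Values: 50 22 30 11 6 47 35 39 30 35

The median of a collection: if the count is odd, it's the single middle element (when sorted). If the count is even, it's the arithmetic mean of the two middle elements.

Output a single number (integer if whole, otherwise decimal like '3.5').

Step 1: insert 50 -> lo=[50] (size 1, max 50) hi=[] (size 0) -> median=50
Step 2: insert 22 -> lo=[22] (size 1, max 22) hi=[50] (size 1, min 50) -> median=36
Step 3: insert 30 -> lo=[22, 30] (size 2, max 30) hi=[50] (size 1, min 50) -> median=30
Step 4: insert 11 -> lo=[11, 22] (size 2, max 22) hi=[30, 50] (size 2, min 30) -> median=26
Step 5: insert 6 -> lo=[6, 11, 22] (size 3, max 22) hi=[30, 50] (size 2, min 30) -> median=22
Step 6: insert 47 -> lo=[6, 11, 22] (size 3, max 22) hi=[30, 47, 50] (size 3, min 30) -> median=26
Step 7: insert 35 -> lo=[6, 11, 22, 30] (size 4, max 30) hi=[35, 47, 50] (size 3, min 35) -> median=30
Step 8: insert 39 -> lo=[6, 11, 22, 30] (size 4, max 30) hi=[35, 39, 47, 50] (size 4, min 35) -> median=32.5
Step 9: insert 30 -> lo=[6, 11, 22, 30, 30] (size 5, max 30) hi=[35, 39, 47, 50] (size 4, min 35) -> median=30
Step 10: insert 35 -> lo=[6, 11, 22, 30, 30] (size 5, max 30) hi=[35, 35, 39, 47, 50] (size 5, min 35) -> median=32.5

Answer: 32.5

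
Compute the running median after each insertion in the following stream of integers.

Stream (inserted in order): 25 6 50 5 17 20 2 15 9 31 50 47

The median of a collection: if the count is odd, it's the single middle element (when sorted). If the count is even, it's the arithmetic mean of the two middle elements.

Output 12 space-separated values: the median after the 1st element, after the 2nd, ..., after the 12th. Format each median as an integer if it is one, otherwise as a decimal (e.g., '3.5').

Answer: 25 15.5 25 15.5 17 18.5 17 16 15 16 17 18.5

Derivation:
Step 1: insert 25 -> lo=[25] (size 1, max 25) hi=[] (size 0) -> median=25
Step 2: insert 6 -> lo=[6] (size 1, max 6) hi=[25] (size 1, min 25) -> median=15.5
Step 3: insert 50 -> lo=[6, 25] (size 2, max 25) hi=[50] (size 1, min 50) -> median=25
Step 4: insert 5 -> lo=[5, 6] (size 2, max 6) hi=[25, 50] (size 2, min 25) -> median=15.5
Step 5: insert 17 -> lo=[5, 6, 17] (size 3, max 17) hi=[25, 50] (size 2, min 25) -> median=17
Step 6: insert 20 -> lo=[5, 6, 17] (size 3, max 17) hi=[20, 25, 50] (size 3, min 20) -> median=18.5
Step 7: insert 2 -> lo=[2, 5, 6, 17] (size 4, max 17) hi=[20, 25, 50] (size 3, min 20) -> median=17
Step 8: insert 15 -> lo=[2, 5, 6, 15] (size 4, max 15) hi=[17, 20, 25, 50] (size 4, min 17) -> median=16
Step 9: insert 9 -> lo=[2, 5, 6, 9, 15] (size 5, max 15) hi=[17, 20, 25, 50] (size 4, min 17) -> median=15
Step 10: insert 31 -> lo=[2, 5, 6, 9, 15] (size 5, max 15) hi=[17, 20, 25, 31, 50] (size 5, min 17) -> median=16
Step 11: insert 50 -> lo=[2, 5, 6, 9, 15, 17] (size 6, max 17) hi=[20, 25, 31, 50, 50] (size 5, min 20) -> median=17
Step 12: insert 47 -> lo=[2, 5, 6, 9, 15, 17] (size 6, max 17) hi=[20, 25, 31, 47, 50, 50] (size 6, min 20) -> median=18.5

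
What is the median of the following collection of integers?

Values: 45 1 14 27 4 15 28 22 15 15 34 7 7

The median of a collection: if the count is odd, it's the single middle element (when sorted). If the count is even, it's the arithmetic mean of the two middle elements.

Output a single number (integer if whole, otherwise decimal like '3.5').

Answer: 15

Derivation:
Step 1: insert 45 -> lo=[45] (size 1, max 45) hi=[] (size 0) -> median=45
Step 2: insert 1 -> lo=[1] (size 1, max 1) hi=[45] (size 1, min 45) -> median=23
Step 3: insert 14 -> lo=[1, 14] (size 2, max 14) hi=[45] (size 1, min 45) -> median=14
Step 4: insert 27 -> lo=[1, 14] (size 2, max 14) hi=[27, 45] (size 2, min 27) -> median=20.5
Step 5: insert 4 -> lo=[1, 4, 14] (size 3, max 14) hi=[27, 45] (size 2, min 27) -> median=14
Step 6: insert 15 -> lo=[1, 4, 14] (size 3, max 14) hi=[15, 27, 45] (size 3, min 15) -> median=14.5
Step 7: insert 28 -> lo=[1, 4, 14, 15] (size 4, max 15) hi=[27, 28, 45] (size 3, min 27) -> median=15
Step 8: insert 22 -> lo=[1, 4, 14, 15] (size 4, max 15) hi=[22, 27, 28, 45] (size 4, min 22) -> median=18.5
Step 9: insert 15 -> lo=[1, 4, 14, 15, 15] (size 5, max 15) hi=[22, 27, 28, 45] (size 4, min 22) -> median=15
Step 10: insert 15 -> lo=[1, 4, 14, 15, 15] (size 5, max 15) hi=[15, 22, 27, 28, 45] (size 5, min 15) -> median=15
Step 11: insert 34 -> lo=[1, 4, 14, 15, 15, 15] (size 6, max 15) hi=[22, 27, 28, 34, 45] (size 5, min 22) -> median=15
Step 12: insert 7 -> lo=[1, 4, 7, 14, 15, 15] (size 6, max 15) hi=[15, 22, 27, 28, 34, 45] (size 6, min 15) -> median=15
Step 13: insert 7 -> lo=[1, 4, 7, 7, 14, 15, 15] (size 7, max 15) hi=[15, 22, 27, 28, 34, 45] (size 6, min 15) -> median=15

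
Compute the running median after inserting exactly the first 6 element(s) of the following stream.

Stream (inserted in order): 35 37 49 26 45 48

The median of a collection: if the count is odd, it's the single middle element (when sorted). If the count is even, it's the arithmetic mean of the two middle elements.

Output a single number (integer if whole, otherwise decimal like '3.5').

Answer: 41

Derivation:
Step 1: insert 35 -> lo=[35] (size 1, max 35) hi=[] (size 0) -> median=35
Step 2: insert 37 -> lo=[35] (size 1, max 35) hi=[37] (size 1, min 37) -> median=36
Step 3: insert 49 -> lo=[35, 37] (size 2, max 37) hi=[49] (size 1, min 49) -> median=37
Step 4: insert 26 -> lo=[26, 35] (size 2, max 35) hi=[37, 49] (size 2, min 37) -> median=36
Step 5: insert 45 -> lo=[26, 35, 37] (size 3, max 37) hi=[45, 49] (size 2, min 45) -> median=37
Step 6: insert 48 -> lo=[26, 35, 37] (size 3, max 37) hi=[45, 48, 49] (size 3, min 45) -> median=41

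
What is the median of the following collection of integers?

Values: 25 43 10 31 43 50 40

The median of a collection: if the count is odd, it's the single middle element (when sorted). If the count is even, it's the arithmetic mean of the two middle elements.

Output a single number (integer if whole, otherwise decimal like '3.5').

Step 1: insert 25 -> lo=[25] (size 1, max 25) hi=[] (size 0) -> median=25
Step 2: insert 43 -> lo=[25] (size 1, max 25) hi=[43] (size 1, min 43) -> median=34
Step 3: insert 10 -> lo=[10, 25] (size 2, max 25) hi=[43] (size 1, min 43) -> median=25
Step 4: insert 31 -> lo=[10, 25] (size 2, max 25) hi=[31, 43] (size 2, min 31) -> median=28
Step 5: insert 43 -> lo=[10, 25, 31] (size 3, max 31) hi=[43, 43] (size 2, min 43) -> median=31
Step 6: insert 50 -> lo=[10, 25, 31] (size 3, max 31) hi=[43, 43, 50] (size 3, min 43) -> median=37
Step 7: insert 40 -> lo=[10, 25, 31, 40] (size 4, max 40) hi=[43, 43, 50] (size 3, min 43) -> median=40

Answer: 40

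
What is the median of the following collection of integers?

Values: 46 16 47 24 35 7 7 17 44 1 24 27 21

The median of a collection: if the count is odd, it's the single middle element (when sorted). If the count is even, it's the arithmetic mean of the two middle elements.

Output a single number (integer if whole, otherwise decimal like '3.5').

Step 1: insert 46 -> lo=[46] (size 1, max 46) hi=[] (size 0) -> median=46
Step 2: insert 16 -> lo=[16] (size 1, max 16) hi=[46] (size 1, min 46) -> median=31
Step 3: insert 47 -> lo=[16, 46] (size 2, max 46) hi=[47] (size 1, min 47) -> median=46
Step 4: insert 24 -> lo=[16, 24] (size 2, max 24) hi=[46, 47] (size 2, min 46) -> median=35
Step 5: insert 35 -> lo=[16, 24, 35] (size 3, max 35) hi=[46, 47] (size 2, min 46) -> median=35
Step 6: insert 7 -> lo=[7, 16, 24] (size 3, max 24) hi=[35, 46, 47] (size 3, min 35) -> median=29.5
Step 7: insert 7 -> lo=[7, 7, 16, 24] (size 4, max 24) hi=[35, 46, 47] (size 3, min 35) -> median=24
Step 8: insert 17 -> lo=[7, 7, 16, 17] (size 4, max 17) hi=[24, 35, 46, 47] (size 4, min 24) -> median=20.5
Step 9: insert 44 -> lo=[7, 7, 16, 17, 24] (size 5, max 24) hi=[35, 44, 46, 47] (size 4, min 35) -> median=24
Step 10: insert 1 -> lo=[1, 7, 7, 16, 17] (size 5, max 17) hi=[24, 35, 44, 46, 47] (size 5, min 24) -> median=20.5
Step 11: insert 24 -> lo=[1, 7, 7, 16, 17, 24] (size 6, max 24) hi=[24, 35, 44, 46, 47] (size 5, min 24) -> median=24
Step 12: insert 27 -> lo=[1, 7, 7, 16, 17, 24] (size 6, max 24) hi=[24, 27, 35, 44, 46, 47] (size 6, min 24) -> median=24
Step 13: insert 21 -> lo=[1, 7, 7, 16, 17, 21, 24] (size 7, max 24) hi=[24, 27, 35, 44, 46, 47] (size 6, min 24) -> median=24

Answer: 24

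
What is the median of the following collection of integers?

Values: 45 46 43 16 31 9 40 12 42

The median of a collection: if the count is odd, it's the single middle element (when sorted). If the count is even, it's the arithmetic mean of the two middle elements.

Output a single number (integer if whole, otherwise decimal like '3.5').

Answer: 40

Derivation:
Step 1: insert 45 -> lo=[45] (size 1, max 45) hi=[] (size 0) -> median=45
Step 2: insert 46 -> lo=[45] (size 1, max 45) hi=[46] (size 1, min 46) -> median=45.5
Step 3: insert 43 -> lo=[43, 45] (size 2, max 45) hi=[46] (size 1, min 46) -> median=45
Step 4: insert 16 -> lo=[16, 43] (size 2, max 43) hi=[45, 46] (size 2, min 45) -> median=44
Step 5: insert 31 -> lo=[16, 31, 43] (size 3, max 43) hi=[45, 46] (size 2, min 45) -> median=43
Step 6: insert 9 -> lo=[9, 16, 31] (size 3, max 31) hi=[43, 45, 46] (size 3, min 43) -> median=37
Step 7: insert 40 -> lo=[9, 16, 31, 40] (size 4, max 40) hi=[43, 45, 46] (size 3, min 43) -> median=40
Step 8: insert 12 -> lo=[9, 12, 16, 31] (size 4, max 31) hi=[40, 43, 45, 46] (size 4, min 40) -> median=35.5
Step 9: insert 42 -> lo=[9, 12, 16, 31, 40] (size 5, max 40) hi=[42, 43, 45, 46] (size 4, min 42) -> median=40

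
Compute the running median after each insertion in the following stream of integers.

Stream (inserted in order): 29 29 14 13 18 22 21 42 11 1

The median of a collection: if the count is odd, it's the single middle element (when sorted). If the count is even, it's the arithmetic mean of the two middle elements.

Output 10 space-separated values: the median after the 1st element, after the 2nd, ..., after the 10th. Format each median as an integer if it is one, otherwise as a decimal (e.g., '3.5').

Step 1: insert 29 -> lo=[29] (size 1, max 29) hi=[] (size 0) -> median=29
Step 2: insert 29 -> lo=[29] (size 1, max 29) hi=[29] (size 1, min 29) -> median=29
Step 3: insert 14 -> lo=[14, 29] (size 2, max 29) hi=[29] (size 1, min 29) -> median=29
Step 4: insert 13 -> lo=[13, 14] (size 2, max 14) hi=[29, 29] (size 2, min 29) -> median=21.5
Step 5: insert 18 -> lo=[13, 14, 18] (size 3, max 18) hi=[29, 29] (size 2, min 29) -> median=18
Step 6: insert 22 -> lo=[13, 14, 18] (size 3, max 18) hi=[22, 29, 29] (size 3, min 22) -> median=20
Step 7: insert 21 -> lo=[13, 14, 18, 21] (size 4, max 21) hi=[22, 29, 29] (size 3, min 22) -> median=21
Step 8: insert 42 -> lo=[13, 14, 18, 21] (size 4, max 21) hi=[22, 29, 29, 42] (size 4, min 22) -> median=21.5
Step 9: insert 11 -> lo=[11, 13, 14, 18, 21] (size 5, max 21) hi=[22, 29, 29, 42] (size 4, min 22) -> median=21
Step 10: insert 1 -> lo=[1, 11, 13, 14, 18] (size 5, max 18) hi=[21, 22, 29, 29, 42] (size 5, min 21) -> median=19.5

Answer: 29 29 29 21.5 18 20 21 21.5 21 19.5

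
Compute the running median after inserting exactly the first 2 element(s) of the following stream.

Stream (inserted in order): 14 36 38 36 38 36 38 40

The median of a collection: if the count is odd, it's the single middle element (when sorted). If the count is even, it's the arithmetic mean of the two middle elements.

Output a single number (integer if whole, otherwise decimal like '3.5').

Answer: 25

Derivation:
Step 1: insert 14 -> lo=[14] (size 1, max 14) hi=[] (size 0) -> median=14
Step 2: insert 36 -> lo=[14] (size 1, max 14) hi=[36] (size 1, min 36) -> median=25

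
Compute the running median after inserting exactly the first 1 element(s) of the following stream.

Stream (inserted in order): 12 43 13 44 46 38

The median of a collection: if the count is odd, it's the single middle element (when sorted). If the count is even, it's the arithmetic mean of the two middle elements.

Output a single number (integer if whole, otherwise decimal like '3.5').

Step 1: insert 12 -> lo=[12] (size 1, max 12) hi=[] (size 0) -> median=12

Answer: 12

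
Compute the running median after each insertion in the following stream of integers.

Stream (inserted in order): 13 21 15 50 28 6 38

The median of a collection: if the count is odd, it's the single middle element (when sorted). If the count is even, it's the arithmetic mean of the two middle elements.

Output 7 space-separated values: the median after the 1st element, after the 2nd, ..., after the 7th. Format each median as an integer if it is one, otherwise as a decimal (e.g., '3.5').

Step 1: insert 13 -> lo=[13] (size 1, max 13) hi=[] (size 0) -> median=13
Step 2: insert 21 -> lo=[13] (size 1, max 13) hi=[21] (size 1, min 21) -> median=17
Step 3: insert 15 -> lo=[13, 15] (size 2, max 15) hi=[21] (size 1, min 21) -> median=15
Step 4: insert 50 -> lo=[13, 15] (size 2, max 15) hi=[21, 50] (size 2, min 21) -> median=18
Step 5: insert 28 -> lo=[13, 15, 21] (size 3, max 21) hi=[28, 50] (size 2, min 28) -> median=21
Step 6: insert 6 -> lo=[6, 13, 15] (size 3, max 15) hi=[21, 28, 50] (size 3, min 21) -> median=18
Step 7: insert 38 -> lo=[6, 13, 15, 21] (size 4, max 21) hi=[28, 38, 50] (size 3, min 28) -> median=21

Answer: 13 17 15 18 21 18 21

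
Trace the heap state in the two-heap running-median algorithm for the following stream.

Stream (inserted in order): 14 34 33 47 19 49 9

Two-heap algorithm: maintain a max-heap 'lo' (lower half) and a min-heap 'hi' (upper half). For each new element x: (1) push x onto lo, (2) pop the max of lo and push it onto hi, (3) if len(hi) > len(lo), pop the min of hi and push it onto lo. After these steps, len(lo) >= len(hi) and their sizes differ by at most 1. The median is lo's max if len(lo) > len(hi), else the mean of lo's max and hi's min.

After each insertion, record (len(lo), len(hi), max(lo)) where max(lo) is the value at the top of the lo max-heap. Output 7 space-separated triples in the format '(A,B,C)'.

Step 1: insert 14 -> lo=[14] hi=[] -> (len(lo)=1, len(hi)=0, max(lo)=14)
Step 2: insert 34 -> lo=[14] hi=[34] -> (len(lo)=1, len(hi)=1, max(lo)=14)
Step 3: insert 33 -> lo=[14, 33] hi=[34] -> (len(lo)=2, len(hi)=1, max(lo)=33)
Step 4: insert 47 -> lo=[14, 33] hi=[34, 47] -> (len(lo)=2, len(hi)=2, max(lo)=33)
Step 5: insert 19 -> lo=[14, 19, 33] hi=[34, 47] -> (len(lo)=3, len(hi)=2, max(lo)=33)
Step 6: insert 49 -> lo=[14, 19, 33] hi=[34, 47, 49] -> (len(lo)=3, len(hi)=3, max(lo)=33)
Step 7: insert 9 -> lo=[9, 14, 19, 33] hi=[34, 47, 49] -> (len(lo)=4, len(hi)=3, max(lo)=33)

Answer: (1,0,14) (1,1,14) (2,1,33) (2,2,33) (3,2,33) (3,3,33) (4,3,33)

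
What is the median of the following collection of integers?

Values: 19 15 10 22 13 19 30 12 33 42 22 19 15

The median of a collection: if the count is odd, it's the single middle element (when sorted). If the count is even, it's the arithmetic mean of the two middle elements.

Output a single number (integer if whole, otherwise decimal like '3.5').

Step 1: insert 19 -> lo=[19] (size 1, max 19) hi=[] (size 0) -> median=19
Step 2: insert 15 -> lo=[15] (size 1, max 15) hi=[19] (size 1, min 19) -> median=17
Step 3: insert 10 -> lo=[10, 15] (size 2, max 15) hi=[19] (size 1, min 19) -> median=15
Step 4: insert 22 -> lo=[10, 15] (size 2, max 15) hi=[19, 22] (size 2, min 19) -> median=17
Step 5: insert 13 -> lo=[10, 13, 15] (size 3, max 15) hi=[19, 22] (size 2, min 19) -> median=15
Step 6: insert 19 -> lo=[10, 13, 15] (size 3, max 15) hi=[19, 19, 22] (size 3, min 19) -> median=17
Step 7: insert 30 -> lo=[10, 13, 15, 19] (size 4, max 19) hi=[19, 22, 30] (size 3, min 19) -> median=19
Step 8: insert 12 -> lo=[10, 12, 13, 15] (size 4, max 15) hi=[19, 19, 22, 30] (size 4, min 19) -> median=17
Step 9: insert 33 -> lo=[10, 12, 13, 15, 19] (size 5, max 19) hi=[19, 22, 30, 33] (size 4, min 19) -> median=19
Step 10: insert 42 -> lo=[10, 12, 13, 15, 19] (size 5, max 19) hi=[19, 22, 30, 33, 42] (size 5, min 19) -> median=19
Step 11: insert 22 -> lo=[10, 12, 13, 15, 19, 19] (size 6, max 19) hi=[22, 22, 30, 33, 42] (size 5, min 22) -> median=19
Step 12: insert 19 -> lo=[10, 12, 13, 15, 19, 19] (size 6, max 19) hi=[19, 22, 22, 30, 33, 42] (size 6, min 19) -> median=19
Step 13: insert 15 -> lo=[10, 12, 13, 15, 15, 19, 19] (size 7, max 19) hi=[19, 22, 22, 30, 33, 42] (size 6, min 19) -> median=19

Answer: 19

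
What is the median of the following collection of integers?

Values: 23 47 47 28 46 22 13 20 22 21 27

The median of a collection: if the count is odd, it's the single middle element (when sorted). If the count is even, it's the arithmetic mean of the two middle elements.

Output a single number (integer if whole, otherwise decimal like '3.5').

Answer: 23

Derivation:
Step 1: insert 23 -> lo=[23] (size 1, max 23) hi=[] (size 0) -> median=23
Step 2: insert 47 -> lo=[23] (size 1, max 23) hi=[47] (size 1, min 47) -> median=35
Step 3: insert 47 -> lo=[23, 47] (size 2, max 47) hi=[47] (size 1, min 47) -> median=47
Step 4: insert 28 -> lo=[23, 28] (size 2, max 28) hi=[47, 47] (size 2, min 47) -> median=37.5
Step 5: insert 46 -> lo=[23, 28, 46] (size 3, max 46) hi=[47, 47] (size 2, min 47) -> median=46
Step 6: insert 22 -> lo=[22, 23, 28] (size 3, max 28) hi=[46, 47, 47] (size 3, min 46) -> median=37
Step 7: insert 13 -> lo=[13, 22, 23, 28] (size 4, max 28) hi=[46, 47, 47] (size 3, min 46) -> median=28
Step 8: insert 20 -> lo=[13, 20, 22, 23] (size 4, max 23) hi=[28, 46, 47, 47] (size 4, min 28) -> median=25.5
Step 9: insert 22 -> lo=[13, 20, 22, 22, 23] (size 5, max 23) hi=[28, 46, 47, 47] (size 4, min 28) -> median=23
Step 10: insert 21 -> lo=[13, 20, 21, 22, 22] (size 5, max 22) hi=[23, 28, 46, 47, 47] (size 5, min 23) -> median=22.5
Step 11: insert 27 -> lo=[13, 20, 21, 22, 22, 23] (size 6, max 23) hi=[27, 28, 46, 47, 47] (size 5, min 27) -> median=23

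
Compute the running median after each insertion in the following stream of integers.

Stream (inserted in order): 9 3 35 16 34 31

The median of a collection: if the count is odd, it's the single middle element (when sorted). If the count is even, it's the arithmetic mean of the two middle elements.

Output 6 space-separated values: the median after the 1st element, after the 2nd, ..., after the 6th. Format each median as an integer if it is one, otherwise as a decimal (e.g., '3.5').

Answer: 9 6 9 12.5 16 23.5

Derivation:
Step 1: insert 9 -> lo=[9] (size 1, max 9) hi=[] (size 0) -> median=9
Step 2: insert 3 -> lo=[3] (size 1, max 3) hi=[9] (size 1, min 9) -> median=6
Step 3: insert 35 -> lo=[3, 9] (size 2, max 9) hi=[35] (size 1, min 35) -> median=9
Step 4: insert 16 -> lo=[3, 9] (size 2, max 9) hi=[16, 35] (size 2, min 16) -> median=12.5
Step 5: insert 34 -> lo=[3, 9, 16] (size 3, max 16) hi=[34, 35] (size 2, min 34) -> median=16
Step 6: insert 31 -> lo=[3, 9, 16] (size 3, max 16) hi=[31, 34, 35] (size 3, min 31) -> median=23.5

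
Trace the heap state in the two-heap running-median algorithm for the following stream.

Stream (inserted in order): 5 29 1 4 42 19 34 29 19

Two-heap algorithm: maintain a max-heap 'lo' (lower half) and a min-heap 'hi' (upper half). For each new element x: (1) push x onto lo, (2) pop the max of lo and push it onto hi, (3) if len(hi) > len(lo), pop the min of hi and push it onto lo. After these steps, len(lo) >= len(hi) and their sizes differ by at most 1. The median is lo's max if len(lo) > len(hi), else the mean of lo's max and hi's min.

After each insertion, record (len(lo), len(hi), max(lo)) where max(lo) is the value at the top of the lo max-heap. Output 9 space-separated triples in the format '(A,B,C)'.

Answer: (1,0,5) (1,1,5) (2,1,5) (2,2,4) (3,2,5) (3,3,5) (4,3,19) (4,4,19) (5,4,19)

Derivation:
Step 1: insert 5 -> lo=[5] hi=[] -> (len(lo)=1, len(hi)=0, max(lo)=5)
Step 2: insert 29 -> lo=[5] hi=[29] -> (len(lo)=1, len(hi)=1, max(lo)=5)
Step 3: insert 1 -> lo=[1, 5] hi=[29] -> (len(lo)=2, len(hi)=1, max(lo)=5)
Step 4: insert 4 -> lo=[1, 4] hi=[5, 29] -> (len(lo)=2, len(hi)=2, max(lo)=4)
Step 5: insert 42 -> lo=[1, 4, 5] hi=[29, 42] -> (len(lo)=3, len(hi)=2, max(lo)=5)
Step 6: insert 19 -> lo=[1, 4, 5] hi=[19, 29, 42] -> (len(lo)=3, len(hi)=3, max(lo)=5)
Step 7: insert 34 -> lo=[1, 4, 5, 19] hi=[29, 34, 42] -> (len(lo)=4, len(hi)=3, max(lo)=19)
Step 8: insert 29 -> lo=[1, 4, 5, 19] hi=[29, 29, 34, 42] -> (len(lo)=4, len(hi)=4, max(lo)=19)
Step 9: insert 19 -> lo=[1, 4, 5, 19, 19] hi=[29, 29, 34, 42] -> (len(lo)=5, len(hi)=4, max(lo)=19)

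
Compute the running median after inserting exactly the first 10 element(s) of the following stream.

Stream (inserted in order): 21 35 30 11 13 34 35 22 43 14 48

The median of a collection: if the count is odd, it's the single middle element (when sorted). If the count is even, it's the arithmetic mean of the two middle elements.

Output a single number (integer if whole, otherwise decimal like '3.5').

Step 1: insert 21 -> lo=[21] (size 1, max 21) hi=[] (size 0) -> median=21
Step 2: insert 35 -> lo=[21] (size 1, max 21) hi=[35] (size 1, min 35) -> median=28
Step 3: insert 30 -> lo=[21, 30] (size 2, max 30) hi=[35] (size 1, min 35) -> median=30
Step 4: insert 11 -> lo=[11, 21] (size 2, max 21) hi=[30, 35] (size 2, min 30) -> median=25.5
Step 5: insert 13 -> lo=[11, 13, 21] (size 3, max 21) hi=[30, 35] (size 2, min 30) -> median=21
Step 6: insert 34 -> lo=[11, 13, 21] (size 3, max 21) hi=[30, 34, 35] (size 3, min 30) -> median=25.5
Step 7: insert 35 -> lo=[11, 13, 21, 30] (size 4, max 30) hi=[34, 35, 35] (size 3, min 34) -> median=30
Step 8: insert 22 -> lo=[11, 13, 21, 22] (size 4, max 22) hi=[30, 34, 35, 35] (size 4, min 30) -> median=26
Step 9: insert 43 -> lo=[11, 13, 21, 22, 30] (size 5, max 30) hi=[34, 35, 35, 43] (size 4, min 34) -> median=30
Step 10: insert 14 -> lo=[11, 13, 14, 21, 22] (size 5, max 22) hi=[30, 34, 35, 35, 43] (size 5, min 30) -> median=26

Answer: 26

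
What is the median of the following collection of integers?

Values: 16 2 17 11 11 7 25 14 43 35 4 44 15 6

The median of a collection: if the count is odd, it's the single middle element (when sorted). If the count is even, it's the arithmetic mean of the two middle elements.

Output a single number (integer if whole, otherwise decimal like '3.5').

Step 1: insert 16 -> lo=[16] (size 1, max 16) hi=[] (size 0) -> median=16
Step 2: insert 2 -> lo=[2] (size 1, max 2) hi=[16] (size 1, min 16) -> median=9
Step 3: insert 17 -> lo=[2, 16] (size 2, max 16) hi=[17] (size 1, min 17) -> median=16
Step 4: insert 11 -> lo=[2, 11] (size 2, max 11) hi=[16, 17] (size 2, min 16) -> median=13.5
Step 5: insert 11 -> lo=[2, 11, 11] (size 3, max 11) hi=[16, 17] (size 2, min 16) -> median=11
Step 6: insert 7 -> lo=[2, 7, 11] (size 3, max 11) hi=[11, 16, 17] (size 3, min 11) -> median=11
Step 7: insert 25 -> lo=[2, 7, 11, 11] (size 4, max 11) hi=[16, 17, 25] (size 3, min 16) -> median=11
Step 8: insert 14 -> lo=[2, 7, 11, 11] (size 4, max 11) hi=[14, 16, 17, 25] (size 4, min 14) -> median=12.5
Step 9: insert 43 -> lo=[2, 7, 11, 11, 14] (size 5, max 14) hi=[16, 17, 25, 43] (size 4, min 16) -> median=14
Step 10: insert 35 -> lo=[2, 7, 11, 11, 14] (size 5, max 14) hi=[16, 17, 25, 35, 43] (size 5, min 16) -> median=15
Step 11: insert 4 -> lo=[2, 4, 7, 11, 11, 14] (size 6, max 14) hi=[16, 17, 25, 35, 43] (size 5, min 16) -> median=14
Step 12: insert 44 -> lo=[2, 4, 7, 11, 11, 14] (size 6, max 14) hi=[16, 17, 25, 35, 43, 44] (size 6, min 16) -> median=15
Step 13: insert 15 -> lo=[2, 4, 7, 11, 11, 14, 15] (size 7, max 15) hi=[16, 17, 25, 35, 43, 44] (size 6, min 16) -> median=15
Step 14: insert 6 -> lo=[2, 4, 6, 7, 11, 11, 14] (size 7, max 14) hi=[15, 16, 17, 25, 35, 43, 44] (size 7, min 15) -> median=14.5

Answer: 14.5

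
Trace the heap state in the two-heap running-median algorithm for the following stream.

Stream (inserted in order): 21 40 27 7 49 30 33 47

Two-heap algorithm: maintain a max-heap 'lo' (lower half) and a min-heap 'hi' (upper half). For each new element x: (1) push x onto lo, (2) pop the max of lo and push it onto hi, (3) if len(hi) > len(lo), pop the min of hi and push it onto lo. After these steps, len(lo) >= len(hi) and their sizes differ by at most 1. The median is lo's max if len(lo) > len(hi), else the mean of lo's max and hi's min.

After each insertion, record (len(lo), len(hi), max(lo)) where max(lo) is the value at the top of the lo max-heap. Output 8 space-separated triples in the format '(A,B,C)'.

Step 1: insert 21 -> lo=[21] hi=[] -> (len(lo)=1, len(hi)=0, max(lo)=21)
Step 2: insert 40 -> lo=[21] hi=[40] -> (len(lo)=1, len(hi)=1, max(lo)=21)
Step 3: insert 27 -> lo=[21, 27] hi=[40] -> (len(lo)=2, len(hi)=1, max(lo)=27)
Step 4: insert 7 -> lo=[7, 21] hi=[27, 40] -> (len(lo)=2, len(hi)=2, max(lo)=21)
Step 5: insert 49 -> lo=[7, 21, 27] hi=[40, 49] -> (len(lo)=3, len(hi)=2, max(lo)=27)
Step 6: insert 30 -> lo=[7, 21, 27] hi=[30, 40, 49] -> (len(lo)=3, len(hi)=3, max(lo)=27)
Step 7: insert 33 -> lo=[7, 21, 27, 30] hi=[33, 40, 49] -> (len(lo)=4, len(hi)=3, max(lo)=30)
Step 8: insert 47 -> lo=[7, 21, 27, 30] hi=[33, 40, 47, 49] -> (len(lo)=4, len(hi)=4, max(lo)=30)

Answer: (1,0,21) (1,1,21) (2,1,27) (2,2,21) (3,2,27) (3,3,27) (4,3,30) (4,4,30)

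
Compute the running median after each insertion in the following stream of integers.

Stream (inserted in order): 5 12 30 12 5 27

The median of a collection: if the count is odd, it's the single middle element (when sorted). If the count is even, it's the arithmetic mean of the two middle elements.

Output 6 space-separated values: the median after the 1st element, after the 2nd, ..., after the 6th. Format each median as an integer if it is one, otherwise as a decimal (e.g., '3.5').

Answer: 5 8.5 12 12 12 12

Derivation:
Step 1: insert 5 -> lo=[5] (size 1, max 5) hi=[] (size 0) -> median=5
Step 2: insert 12 -> lo=[5] (size 1, max 5) hi=[12] (size 1, min 12) -> median=8.5
Step 3: insert 30 -> lo=[5, 12] (size 2, max 12) hi=[30] (size 1, min 30) -> median=12
Step 4: insert 12 -> lo=[5, 12] (size 2, max 12) hi=[12, 30] (size 2, min 12) -> median=12
Step 5: insert 5 -> lo=[5, 5, 12] (size 3, max 12) hi=[12, 30] (size 2, min 12) -> median=12
Step 6: insert 27 -> lo=[5, 5, 12] (size 3, max 12) hi=[12, 27, 30] (size 3, min 12) -> median=12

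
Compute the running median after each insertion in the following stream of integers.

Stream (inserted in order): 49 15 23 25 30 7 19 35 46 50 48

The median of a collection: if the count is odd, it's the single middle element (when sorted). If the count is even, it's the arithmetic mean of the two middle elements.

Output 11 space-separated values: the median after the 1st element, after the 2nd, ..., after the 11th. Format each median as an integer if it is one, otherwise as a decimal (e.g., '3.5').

Answer: 49 32 23 24 25 24 23 24 25 27.5 30

Derivation:
Step 1: insert 49 -> lo=[49] (size 1, max 49) hi=[] (size 0) -> median=49
Step 2: insert 15 -> lo=[15] (size 1, max 15) hi=[49] (size 1, min 49) -> median=32
Step 3: insert 23 -> lo=[15, 23] (size 2, max 23) hi=[49] (size 1, min 49) -> median=23
Step 4: insert 25 -> lo=[15, 23] (size 2, max 23) hi=[25, 49] (size 2, min 25) -> median=24
Step 5: insert 30 -> lo=[15, 23, 25] (size 3, max 25) hi=[30, 49] (size 2, min 30) -> median=25
Step 6: insert 7 -> lo=[7, 15, 23] (size 3, max 23) hi=[25, 30, 49] (size 3, min 25) -> median=24
Step 7: insert 19 -> lo=[7, 15, 19, 23] (size 4, max 23) hi=[25, 30, 49] (size 3, min 25) -> median=23
Step 8: insert 35 -> lo=[7, 15, 19, 23] (size 4, max 23) hi=[25, 30, 35, 49] (size 4, min 25) -> median=24
Step 9: insert 46 -> lo=[7, 15, 19, 23, 25] (size 5, max 25) hi=[30, 35, 46, 49] (size 4, min 30) -> median=25
Step 10: insert 50 -> lo=[7, 15, 19, 23, 25] (size 5, max 25) hi=[30, 35, 46, 49, 50] (size 5, min 30) -> median=27.5
Step 11: insert 48 -> lo=[7, 15, 19, 23, 25, 30] (size 6, max 30) hi=[35, 46, 48, 49, 50] (size 5, min 35) -> median=30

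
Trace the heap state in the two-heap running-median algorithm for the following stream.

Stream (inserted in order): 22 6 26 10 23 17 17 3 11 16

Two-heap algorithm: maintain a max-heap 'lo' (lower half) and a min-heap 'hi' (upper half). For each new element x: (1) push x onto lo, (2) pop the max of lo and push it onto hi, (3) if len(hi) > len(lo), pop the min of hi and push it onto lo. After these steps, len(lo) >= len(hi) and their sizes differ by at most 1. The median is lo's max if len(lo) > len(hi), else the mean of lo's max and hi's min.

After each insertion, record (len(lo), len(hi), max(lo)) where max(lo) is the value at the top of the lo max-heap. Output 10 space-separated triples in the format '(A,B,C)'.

Step 1: insert 22 -> lo=[22] hi=[] -> (len(lo)=1, len(hi)=0, max(lo)=22)
Step 2: insert 6 -> lo=[6] hi=[22] -> (len(lo)=1, len(hi)=1, max(lo)=6)
Step 3: insert 26 -> lo=[6, 22] hi=[26] -> (len(lo)=2, len(hi)=1, max(lo)=22)
Step 4: insert 10 -> lo=[6, 10] hi=[22, 26] -> (len(lo)=2, len(hi)=2, max(lo)=10)
Step 5: insert 23 -> lo=[6, 10, 22] hi=[23, 26] -> (len(lo)=3, len(hi)=2, max(lo)=22)
Step 6: insert 17 -> lo=[6, 10, 17] hi=[22, 23, 26] -> (len(lo)=3, len(hi)=3, max(lo)=17)
Step 7: insert 17 -> lo=[6, 10, 17, 17] hi=[22, 23, 26] -> (len(lo)=4, len(hi)=3, max(lo)=17)
Step 8: insert 3 -> lo=[3, 6, 10, 17] hi=[17, 22, 23, 26] -> (len(lo)=4, len(hi)=4, max(lo)=17)
Step 9: insert 11 -> lo=[3, 6, 10, 11, 17] hi=[17, 22, 23, 26] -> (len(lo)=5, len(hi)=4, max(lo)=17)
Step 10: insert 16 -> lo=[3, 6, 10, 11, 16] hi=[17, 17, 22, 23, 26] -> (len(lo)=5, len(hi)=5, max(lo)=16)

Answer: (1,0,22) (1,1,6) (2,1,22) (2,2,10) (3,2,22) (3,3,17) (4,3,17) (4,4,17) (5,4,17) (5,5,16)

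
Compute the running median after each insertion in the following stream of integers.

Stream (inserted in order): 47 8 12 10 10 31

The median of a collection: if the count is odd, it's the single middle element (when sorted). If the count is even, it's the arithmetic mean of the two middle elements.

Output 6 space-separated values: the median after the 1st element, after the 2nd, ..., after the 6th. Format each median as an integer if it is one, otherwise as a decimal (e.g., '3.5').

Step 1: insert 47 -> lo=[47] (size 1, max 47) hi=[] (size 0) -> median=47
Step 2: insert 8 -> lo=[8] (size 1, max 8) hi=[47] (size 1, min 47) -> median=27.5
Step 3: insert 12 -> lo=[8, 12] (size 2, max 12) hi=[47] (size 1, min 47) -> median=12
Step 4: insert 10 -> lo=[8, 10] (size 2, max 10) hi=[12, 47] (size 2, min 12) -> median=11
Step 5: insert 10 -> lo=[8, 10, 10] (size 3, max 10) hi=[12, 47] (size 2, min 12) -> median=10
Step 6: insert 31 -> lo=[8, 10, 10] (size 3, max 10) hi=[12, 31, 47] (size 3, min 12) -> median=11

Answer: 47 27.5 12 11 10 11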